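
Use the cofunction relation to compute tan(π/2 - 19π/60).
tan(π/2 - 19π/60) = cot(19π/60) = 0.6494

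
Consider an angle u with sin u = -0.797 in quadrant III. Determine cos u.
cos u = ±√(1 - sin²u) = -0.604 (negative in QIII)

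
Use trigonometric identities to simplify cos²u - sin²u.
cos²u - sin²u = cos(2u) (using Double angle)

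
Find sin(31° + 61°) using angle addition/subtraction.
sin(31° + 61°) = sin 31° cos 61° + cos 31° sin 61° = 0.9994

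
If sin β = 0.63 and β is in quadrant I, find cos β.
cos β = 0.7766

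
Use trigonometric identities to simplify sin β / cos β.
sin β / cos β = tan β (using Quotient identity)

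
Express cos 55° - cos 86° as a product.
cos 55° - cos 86° = -2 sin(70.5°) sin(-15.5°)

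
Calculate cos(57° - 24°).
cos(57° - 24°) = cos 57° cos 24° + sin 57° sin 24° = 0.8387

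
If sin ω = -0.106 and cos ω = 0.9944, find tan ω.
tan ω = sin ω / cos ω = -0.1066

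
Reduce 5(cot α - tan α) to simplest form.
5(cot α - tan α) = 5(2 cot(2α)) (using Double angle)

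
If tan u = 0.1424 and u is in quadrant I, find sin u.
sin u = 0.141 (using tan²u + 1 = sec²u)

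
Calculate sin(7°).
sin(7°) = 0.1219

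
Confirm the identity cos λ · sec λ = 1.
LHS = cos λ · (1/cos λ) = 1 = RHS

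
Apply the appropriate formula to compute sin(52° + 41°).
sin(52° + 41°) = sin 52° cos 41° + cos 52° sin 41° = 0.9986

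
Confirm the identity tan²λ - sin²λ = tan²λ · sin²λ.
LHS = sin²λ/cos²λ - sin²λ = sin²λ(1/cos²λ - 1) = sin²λ · (1 - cos²λ)/cos²λ = sin²λ · sin²λ/cos²λ = sin²λ · tan²λ = RHS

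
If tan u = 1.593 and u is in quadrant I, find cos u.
cos u = 0.5317 (using tan²u + 1 = sec²u)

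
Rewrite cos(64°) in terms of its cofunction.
cos(64°) = sin(90° - 64°) = sin(26°)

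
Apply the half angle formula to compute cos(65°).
cos(65°) = √((1 + cos 130°)/2) = 0.4226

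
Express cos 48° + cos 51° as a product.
cos 48° + cos 51° = 2 cos(49.5°) cos(-1.5°)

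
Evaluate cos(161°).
cos(161°) = -0.9455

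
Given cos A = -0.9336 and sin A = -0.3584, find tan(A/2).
tan(A/2) = sin A / (1 + cos A) = -5.398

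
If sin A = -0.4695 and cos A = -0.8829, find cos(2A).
cos(2A) = cos²A - sin²A = 0.5591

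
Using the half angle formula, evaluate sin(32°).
sin(32°) = √((1 - cos 64°)/2) = 0.5299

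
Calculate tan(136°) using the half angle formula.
tan(136°) = sin 272° / (1 + cos 272°) = -0.9657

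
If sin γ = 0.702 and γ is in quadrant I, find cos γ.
cos γ = 0.7122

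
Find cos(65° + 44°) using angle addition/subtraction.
cos(65° + 44°) = cos 65° cos 44° - sin 65° sin 44° = -0.3256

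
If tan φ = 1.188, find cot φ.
cot φ = 1/tan φ = 0.8418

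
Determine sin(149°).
sin(149°) = 0.515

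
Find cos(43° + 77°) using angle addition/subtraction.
cos(43° + 77°) = cos 43° cos 77° - sin 43° sin 77° = -1/2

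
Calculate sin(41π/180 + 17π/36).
sin(41π/180 + 17π/36) = sin 41π/180 cos 17π/36 + cos 41π/180 sin 17π/36 = 0.809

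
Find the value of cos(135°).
cos(135°) = -√2/2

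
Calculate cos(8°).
cos(8°) = 0.9903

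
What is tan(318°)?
tan(318°) = -0.9004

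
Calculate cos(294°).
cos(294°) = 0.4067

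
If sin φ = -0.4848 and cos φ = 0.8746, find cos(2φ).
cos(2φ) = cos²φ - sin²φ = 0.5299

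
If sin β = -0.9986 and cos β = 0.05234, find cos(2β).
cos(2β) = cos²β - sin²β = -0.9945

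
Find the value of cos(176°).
cos(176°) = -0.9976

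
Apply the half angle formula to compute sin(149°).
sin(149°) = √((1 - cos 298°)/2) = 0.515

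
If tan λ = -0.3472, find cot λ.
cot λ = 1/tan λ = -2.88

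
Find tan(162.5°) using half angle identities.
tan(162.5°) = sin 325° / (1 + cos 325°) = -0.3153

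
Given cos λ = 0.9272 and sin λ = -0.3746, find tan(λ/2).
tan(λ/2) = sin λ / (1 + cos λ) = -0.1944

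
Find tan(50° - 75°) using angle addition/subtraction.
tan(50° - 75°) = (tan 50° - tan 75°)/(1 + tan 50° tan 75°) = -0.4663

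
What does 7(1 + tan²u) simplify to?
7(1 + tan²u) = 7(sec²u) (using Pythagorean identity)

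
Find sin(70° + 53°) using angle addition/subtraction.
sin(70° + 53°) = sin 70° cos 53° + cos 70° sin 53° = 0.8387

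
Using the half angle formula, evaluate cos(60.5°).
cos(60.5°) = √((1 + cos 121°)/2) = 0.4924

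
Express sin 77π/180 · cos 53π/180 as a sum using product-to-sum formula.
sin 77π/180 cos 53π/180 = (1/2)[sin(77π/180+53π/180) + sin(77π/180-53π/180)]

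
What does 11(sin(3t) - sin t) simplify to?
11(sin(3t) - sin t) = 11(2 cos(2t) sin t) (using Sum-to-product)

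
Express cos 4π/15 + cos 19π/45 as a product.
cos 4π/15 + cos 19π/45 = 2 cos(31π/90) cos(-7π/90)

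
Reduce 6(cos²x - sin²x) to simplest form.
6(cos²x - sin²x) = 6(cos(2x)) (using Double angle)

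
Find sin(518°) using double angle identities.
sin(518°) = 2 sin 259° cos 259° = 0.3746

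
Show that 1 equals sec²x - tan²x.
RHS = 1/cos²x - sin²x/cos²x = (1 - sin²x)/cos²x = cos²x/cos²x = 1 = LHS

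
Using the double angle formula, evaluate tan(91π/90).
tan(91π/90) = 2 tan 91π/180 / (1 - tan²91π/180) = 0.03492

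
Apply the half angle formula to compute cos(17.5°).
cos(17.5°) = √((1 + cos 35°)/2) = 0.9537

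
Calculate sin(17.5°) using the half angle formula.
sin(17.5°) = √((1 - cos 35°)/2) = 0.3007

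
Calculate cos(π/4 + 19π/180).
cos(π/4 + 19π/180) = cos π/4 cos 19π/180 - sin π/4 sin 19π/180 = 0.4384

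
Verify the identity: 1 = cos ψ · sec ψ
RHS = cos ψ · (1/cos ψ) = 1 = LHS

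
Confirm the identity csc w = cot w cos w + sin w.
RHS = cos²w/sin w + sin w = (cos²w + sin²w)/sin w = 1/sin w = csc w = LHS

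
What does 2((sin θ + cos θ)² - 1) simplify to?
2((sin θ + cos θ)² - 1) = 2(sin(2θ)) (using Pythagorean + double angle)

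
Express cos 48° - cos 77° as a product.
cos 48° - cos 77° = -2 sin(62.5°) sin(-14.5°)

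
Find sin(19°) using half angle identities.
sin(19°) = √((1 - cos 38°)/2) = 0.3256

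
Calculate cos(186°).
cos(186°) = -0.9945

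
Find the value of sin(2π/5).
sin(2π/5) = 0.9511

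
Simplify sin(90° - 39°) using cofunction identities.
sin(90° - 39°) = cos(39°)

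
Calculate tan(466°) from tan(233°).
tan(466°) = 2 tan 233° / (1 - tan²233°) = -3.487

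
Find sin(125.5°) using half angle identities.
sin(125.5°) = √((1 - cos 251°)/2) = 0.8141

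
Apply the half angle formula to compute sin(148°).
sin(148°) = √((1 - cos 296°)/2) = 0.5299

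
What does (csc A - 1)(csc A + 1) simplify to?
(csc A - 1)(csc A + 1) = cot²A (using Diff. of squares)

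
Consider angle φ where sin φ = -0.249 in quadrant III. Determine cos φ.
cos φ = ±√(1 - sin²φ) = -0.9685 (negative in QIII)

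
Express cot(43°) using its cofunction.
cot(43°) = tan(90° - 43°) = tan(47°)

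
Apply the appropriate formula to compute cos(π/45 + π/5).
cos(π/45 + π/5) = cos π/45 cos π/5 - sin π/45 sin π/5 = 0.766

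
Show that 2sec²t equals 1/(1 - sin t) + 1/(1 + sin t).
RHS = [(1 + sin t) + (1 - sin t)] / [(1 - sin t)(1 + sin t)] = 2/(1 - sin²t) = 2/cos²t = 2sec²t = LHS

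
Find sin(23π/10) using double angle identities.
sin(23π/10) = 2 sin 23π/20 cos 23π/20 = 0.809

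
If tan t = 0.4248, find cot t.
cot t = 1/tan t = 2.354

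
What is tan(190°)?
tan(190°) = 0.1763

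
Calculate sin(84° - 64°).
sin(84° - 64°) = sin 84° cos 64° - cos 84° sin 64° = 0.342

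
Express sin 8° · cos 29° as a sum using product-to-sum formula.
sin 8° cos 29° = (1/2)[sin(8°+29°) + sin(8°-29°)]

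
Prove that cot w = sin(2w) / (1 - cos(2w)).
RHS = 2 sin w cos w / (2sin²w) = cos w/sin w = cot w = LHS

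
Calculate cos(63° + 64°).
cos(63° + 64°) = cos 63° cos 64° - sin 63° sin 64° = -0.6018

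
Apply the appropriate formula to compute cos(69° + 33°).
cos(69° + 33°) = cos 69° cos 33° - sin 69° sin 33° = -0.2079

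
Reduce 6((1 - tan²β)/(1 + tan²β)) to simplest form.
6((1 - tan²β)/(1 + tan²β)) = 6(cos(2β)) (using Double angle)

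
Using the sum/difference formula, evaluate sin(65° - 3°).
sin(65° - 3°) = sin 65° cos 3° - cos 65° sin 3° = 0.8829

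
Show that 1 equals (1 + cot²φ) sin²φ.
RHS = csc²φ · sin²φ = (1/sin²φ) · sin²φ = 1 = LHS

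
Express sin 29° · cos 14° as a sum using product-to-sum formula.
sin 29° cos 14° = (1/2)[sin(29°+14°) + sin(29°-14°)]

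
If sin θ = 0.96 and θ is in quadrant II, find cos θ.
cos θ = -0.28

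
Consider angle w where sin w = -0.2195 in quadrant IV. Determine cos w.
cos w = √(1 - sin²w) = 0.9756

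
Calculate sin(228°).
sin(228°) = -0.7431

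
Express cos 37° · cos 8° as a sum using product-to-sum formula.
cos 37° cos 8° = (1/2)[cos(37°-8°) + cos(37°+8°)]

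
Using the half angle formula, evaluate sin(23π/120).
sin(23π/120) = √((1 - cos 23π/60)/2) = 0.5664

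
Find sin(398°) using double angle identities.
sin(398°) = 2 sin 199° cos 199° = 0.6157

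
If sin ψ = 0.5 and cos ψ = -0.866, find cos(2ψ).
cos(2ψ) = cos²ψ - sin²ψ = 0.5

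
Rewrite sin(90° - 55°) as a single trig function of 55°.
sin(90° - 55°) = cos(55°)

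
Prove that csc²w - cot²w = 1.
LHS = 1/sin²w - cos²w/sin²w = (1 - cos²w)/sin²w = sin²w/sin²w = 1 = RHS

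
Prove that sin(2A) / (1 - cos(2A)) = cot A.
LHS = 2 sin A cos A / (2sin²A) = cos A/sin A = cot A = RHS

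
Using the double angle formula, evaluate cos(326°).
cos(326°) = cos²163° - sin²163° = 0.829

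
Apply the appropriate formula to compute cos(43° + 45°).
cos(43° + 45°) = cos 43° cos 45° - sin 43° sin 45° = 0.0349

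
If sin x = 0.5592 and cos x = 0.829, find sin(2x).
sin(2x) = 2 sin x cos x = 0.9272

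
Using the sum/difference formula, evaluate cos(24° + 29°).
cos(24° + 29°) = cos 24° cos 29° - sin 24° sin 29° = 0.6018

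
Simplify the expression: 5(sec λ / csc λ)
5(sec λ / csc λ) = 5(tan λ) (using Reciprocal identities)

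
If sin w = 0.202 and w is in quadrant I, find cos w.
cos w = 0.9794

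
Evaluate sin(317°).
sin(317°) = -0.682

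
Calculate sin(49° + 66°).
sin(49° + 66°) = sin 49° cos 66° + cos 49° sin 66° = 0.9063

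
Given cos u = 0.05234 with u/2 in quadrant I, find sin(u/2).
sin(u/2) = ±√((1 - cos u)/2); positive since u/2 ∈ QI, so sin(u/2) = 0.6884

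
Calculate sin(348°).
sin(348°) = -0.2079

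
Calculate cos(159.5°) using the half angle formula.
cos(159.5°) = -√((1 + cos 319°)/2) = -0.9367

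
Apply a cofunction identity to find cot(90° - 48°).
cot(90° - 48°) = tan(48°) = 1.111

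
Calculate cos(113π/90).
cos(113π/90) = -0.6947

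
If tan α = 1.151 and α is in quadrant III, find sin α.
sin α = -0.7549 (using tan²α + 1 = sec²α)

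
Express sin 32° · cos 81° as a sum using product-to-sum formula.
sin 32° cos 81° = (1/2)[sin(32°+81°) + sin(32°-81°)]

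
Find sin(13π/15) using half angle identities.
sin(13π/15) = √((1 - cos 26π/15)/2) = 0.4067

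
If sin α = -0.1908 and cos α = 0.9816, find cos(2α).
cos(2α) = cos²α - sin²α = 0.9271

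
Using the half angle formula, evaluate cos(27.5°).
cos(27.5°) = √((1 + cos 55°)/2) = 0.887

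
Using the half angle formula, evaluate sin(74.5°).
sin(74.5°) = √((1 - cos 149°)/2) = 0.9636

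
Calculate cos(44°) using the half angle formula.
cos(44°) = √((1 + cos 88°)/2) = 0.7193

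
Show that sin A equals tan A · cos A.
RHS = (sin A/cos A) · cos A = sin A = LHS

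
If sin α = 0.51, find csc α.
csc α = 1/sin α = 1.961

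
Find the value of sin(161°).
sin(161°) = 0.3256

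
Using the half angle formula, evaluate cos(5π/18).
cos(5π/18) = √((1 + cos 5π/9)/2) = 0.6428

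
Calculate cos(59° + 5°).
cos(59° + 5°) = cos 59° cos 5° - sin 59° sin 5° = 0.4384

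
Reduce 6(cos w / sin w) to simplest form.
6(cos w / sin w) = 6(cot w) (using Quotient identity)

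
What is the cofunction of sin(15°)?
sin(15°) = cos(90° - 15°) = cos(75°)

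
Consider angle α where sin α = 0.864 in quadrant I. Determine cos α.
cos α = √(1 - sin²α) = 0.5035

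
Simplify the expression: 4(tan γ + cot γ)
4(tan γ + cot γ) = 4(sec γ csc γ) (using Quotient identities)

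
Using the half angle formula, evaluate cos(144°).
cos(144°) = -√((1 + cos 288°)/2) = -0.809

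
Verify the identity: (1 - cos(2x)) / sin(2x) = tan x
LHS = 2sin²x / (2 sin x cos x) = sin x/cos x = tan x = RHS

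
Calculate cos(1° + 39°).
cos(1° + 39°) = cos 1° cos 39° - sin 1° sin 39° = 0.766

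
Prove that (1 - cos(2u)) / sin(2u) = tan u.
LHS = 2sin²u / (2 sin u cos u) = sin u/cos u = tan u = RHS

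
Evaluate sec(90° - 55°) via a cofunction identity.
sec(90° - 55°) = csc(55°) = 1.221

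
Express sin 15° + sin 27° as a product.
sin 15° + sin 27° = 2 sin(21°) cos(-6°)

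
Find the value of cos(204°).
cos(204°) = -0.9135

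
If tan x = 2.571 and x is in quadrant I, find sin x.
sin x = 0.932 (using tan²x + 1 = sec²x)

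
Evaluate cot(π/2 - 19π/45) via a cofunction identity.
cot(π/2 - 19π/45) = tan(19π/45) = 4.011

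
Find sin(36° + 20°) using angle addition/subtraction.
sin(36° + 20°) = sin 36° cos 20° + cos 36° sin 20° = 0.829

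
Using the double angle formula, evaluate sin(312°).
sin(312°) = 2 sin 156° cos 156° = -0.7431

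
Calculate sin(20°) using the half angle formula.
sin(20°) = √((1 - cos 40°)/2) = 0.342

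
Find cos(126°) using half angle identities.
cos(126°) = -√((1 + cos 252°)/2) = -0.5878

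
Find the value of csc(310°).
csc(310°) = -1.305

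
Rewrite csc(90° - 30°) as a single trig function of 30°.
csc(90° - 30°) = sec(30°)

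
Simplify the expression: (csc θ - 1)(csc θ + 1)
(csc θ - 1)(csc θ + 1) = cot²θ (using Diff. of squares)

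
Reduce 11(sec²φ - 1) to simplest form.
11(sec²φ - 1) = 11(tan²φ) (using Pythagorean identity)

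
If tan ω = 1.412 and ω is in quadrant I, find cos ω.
cos ω = 0.578 (using tan²ω + 1 = sec²ω)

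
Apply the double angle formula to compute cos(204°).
cos(204°) = cos²102° - sin²102° = -0.9135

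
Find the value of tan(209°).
tan(209°) = 0.5543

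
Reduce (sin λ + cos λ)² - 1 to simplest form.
(sin λ + cos λ)² - 1 = sin(2λ) (using Pythagorean + double angle)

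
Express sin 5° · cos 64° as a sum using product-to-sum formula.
sin 5° cos 64° = (1/2)[sin(5°+64°) + sin(5°-64°)]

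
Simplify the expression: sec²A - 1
sec²A - 1 = tan²A (using Pythagorean identity)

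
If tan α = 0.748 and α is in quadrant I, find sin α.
sin α = 0.599 (using tan²α + 1 = sec²α)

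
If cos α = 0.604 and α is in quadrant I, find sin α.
sin α = 0.797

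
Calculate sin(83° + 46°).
sin(83° + 46°) = sin 83° cos 46° + cos 83° sin 46° = 0.7771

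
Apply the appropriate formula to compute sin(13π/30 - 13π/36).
sin(13π/30 - 13π/36) = sin 13π/30 cos 13π/36 - cos 13π/30 sin 13π/36 = 0.225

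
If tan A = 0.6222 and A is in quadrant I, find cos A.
cos A = 0.8491 (using tan²A + 1 = sec²A)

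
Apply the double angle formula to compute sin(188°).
sin(188°) = 2 sin 94° cos 94° = -0.1392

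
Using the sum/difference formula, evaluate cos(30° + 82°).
cos(30° + 82°) = cos 30° cos 82° - sin 30° sin 82° = -0.3746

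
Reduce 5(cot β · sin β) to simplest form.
5(cot β · sin β) = 5(cos β) (using Quotient identity)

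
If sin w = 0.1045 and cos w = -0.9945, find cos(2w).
cos(2w) = cos²w - sin²w = 0.9781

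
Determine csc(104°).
csc(104°) = 1.031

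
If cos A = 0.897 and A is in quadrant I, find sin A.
sin A = 0.442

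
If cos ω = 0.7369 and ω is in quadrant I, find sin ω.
sin ω = 0.676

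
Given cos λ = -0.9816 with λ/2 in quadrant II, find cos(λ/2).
cos(λ/2) = ±√((1 + cos λ)/2); negative since λ/2 ∈ QII, so cos(λ/2) = -0.09592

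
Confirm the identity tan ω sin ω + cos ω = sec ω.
LHS = sin²ω/cos ω + cos ω = (sin²ω + cos²ω)/cos ω = 1/cos ω = sec ω = RHS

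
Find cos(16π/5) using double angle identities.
cos(16π/5) = cos²8π/5 - sin²8π/5 = -0.809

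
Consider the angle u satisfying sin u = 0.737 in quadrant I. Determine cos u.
cos u = √(1 - sin²u) = 0.6759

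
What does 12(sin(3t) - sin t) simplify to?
12(sin(3t) - sin t) = 12(2 cos(2t) sin t) (using Sum-to-product)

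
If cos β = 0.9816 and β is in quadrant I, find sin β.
sin β = 0.1909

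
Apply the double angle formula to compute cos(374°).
cos(374°) = 1 - 2sin²187° = 0.9703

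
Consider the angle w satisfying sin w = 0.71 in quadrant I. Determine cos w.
cos w = √(1 - sin²w) = 0.7042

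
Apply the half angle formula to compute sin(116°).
sin(116°) = √((1 - cos 232°)/2) = 0.8988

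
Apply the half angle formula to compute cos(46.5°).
cos(46.5°) = √((1 + cos 93°)/2) = 0.6884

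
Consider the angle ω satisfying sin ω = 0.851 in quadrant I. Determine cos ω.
cos ω = √(1 - sin²ω) = 0.5252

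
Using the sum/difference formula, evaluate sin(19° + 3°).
sin(19° + 3°) = sin 19° cos 3° + cos 19° sin 3° = 0.3746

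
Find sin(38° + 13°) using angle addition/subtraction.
sin(38° + 13°) = sin 38° cos 13° + cos 38° sin 13° = 0.7771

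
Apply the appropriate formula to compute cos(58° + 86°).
cos(58° + 86°) = cos 58° cos 86° - sin 58° sin 86° = -0.809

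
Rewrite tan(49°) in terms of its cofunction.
tan(49°) = cot(90° - 49°) = cot(41°)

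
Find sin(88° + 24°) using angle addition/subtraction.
sin(88° + 24°) = sin 88° cos 24° + cos 88° sin 24° = 0.9272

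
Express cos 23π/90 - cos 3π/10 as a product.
cos 23π/90 - cos 3π/10 = -2 sin(5π/18) sin(-π/45)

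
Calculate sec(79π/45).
sec(79π/45) = 1.39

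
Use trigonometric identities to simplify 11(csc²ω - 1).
11(csc²ω - 1) = 11(cot²ω) (using Pythagorean identity)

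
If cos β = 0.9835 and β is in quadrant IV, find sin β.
sin β = -0.1809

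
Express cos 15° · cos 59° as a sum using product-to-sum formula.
cos 15° cos 59° = (1/2)[cos(15°-59°) + cos(15°+59°)]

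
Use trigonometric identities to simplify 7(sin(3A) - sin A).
7(sin(3A) - sin A) = 7(2 cos(2A) sin A) (using Sum-to-product)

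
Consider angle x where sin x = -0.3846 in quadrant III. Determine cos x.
cos x = ±√(1 - sin²x) = -0.9231 (negative in QIII)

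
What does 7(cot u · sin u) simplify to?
7(cot u · sin u) = 7(cos u) (using Quotient identity)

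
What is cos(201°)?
cos(201°) = -0.9336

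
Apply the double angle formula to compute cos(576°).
cos(576°) = cos²288° - sin²288° = -0.809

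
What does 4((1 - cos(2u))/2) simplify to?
4((1 - cos(2u))/2) = 4(sin²u) (using Power reduction)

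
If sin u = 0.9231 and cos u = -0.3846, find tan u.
tan u = sin u / cos u = -2.4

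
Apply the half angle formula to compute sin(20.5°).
sin(20.5°) = √((1 - cos 41°)/2) = 0.3502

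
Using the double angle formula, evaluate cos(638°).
cos(638°) = cos²319° - sin²319° = 0.1392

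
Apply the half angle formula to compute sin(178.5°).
sin(178.5°) = √((1 - cos 357°)/2) = 0.02618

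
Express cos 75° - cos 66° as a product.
cos 75° - cos 66° = -2 sin(70.5°) sin(4.5°)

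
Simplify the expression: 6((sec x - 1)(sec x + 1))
6((sec x - 1)(sec x + 1)) = 6(tan²x) (using Diff. of squares)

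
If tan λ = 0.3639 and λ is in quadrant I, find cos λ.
cos λ = 0.9397 (using tan²λ + 1 = sec²λ)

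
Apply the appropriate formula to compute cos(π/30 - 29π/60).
cos(π/30 - 29π/60) = cos π/30 cos 29π/60 + sin π/30 sin 29π/60 = 0.1564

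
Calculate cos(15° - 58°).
cos(15° - 58°) = cos 15° cos 58° + sin 15° sin 58° = 0.7314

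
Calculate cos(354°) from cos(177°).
cos(354°) = 1 - 2sin²177° = 0.9945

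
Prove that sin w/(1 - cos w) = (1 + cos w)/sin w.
LHS = sin w(1 + cos w) / ((1 - cos w)(1 + cos w)) = sin w(1 + cos w) / (1 - cos²w) = sin w(1 + cos w) / sin²w = (1 + cos w)/sin w = RHS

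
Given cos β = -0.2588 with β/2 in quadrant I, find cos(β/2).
cos(β/2) = ±√((1 + cos β)/2); positive since β/2 ∈ QI, so cos(β/2) = 0.6088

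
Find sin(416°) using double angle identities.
sin(416°) = 2 sin 208° cos 208° = 0.829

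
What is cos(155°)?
cos(155°) = -0.9063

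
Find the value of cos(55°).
cos(55°) = 0.5736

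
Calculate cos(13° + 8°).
cos(13° + 8°) = cos 13° cos 8° - sin 13° sin 8° = 0.9336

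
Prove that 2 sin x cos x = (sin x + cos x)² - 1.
RHS = sin²x + 2 sin x cos x + cos²x - 1 = (sin²x + cos²x) + 2 sin x cos x - 1 = 1 + 2 sin x cos x - 1 = 2 sin x cos x = LHS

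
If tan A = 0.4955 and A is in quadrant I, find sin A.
sin A = 0.444 (using tan²A + 1 = sec²A)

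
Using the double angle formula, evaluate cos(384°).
cos(384°) = 1 - 2sin²192° = 0.9135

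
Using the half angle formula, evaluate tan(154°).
tan(154°) = sin 308° / (1 + cos 308°) = -0.4877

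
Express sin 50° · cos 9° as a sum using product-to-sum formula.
sin 50° cos 9° = (1/2)[sin(50°+9°) + sin(50°-9°)]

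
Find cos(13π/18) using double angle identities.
cos(13π/18) = cos²13π/36 - sin²13π/36 = -0.6428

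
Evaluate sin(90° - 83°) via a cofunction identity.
sin(90° - 83°) = cos(83°) = 0.1219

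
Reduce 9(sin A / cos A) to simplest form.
9(sin A / cos A) = 9(tan A) (using Quotient identity)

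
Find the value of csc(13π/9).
csc(13π/9) = -1.015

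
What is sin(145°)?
sin(145°) = 0.5736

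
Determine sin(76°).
sin(76°) = 0.9703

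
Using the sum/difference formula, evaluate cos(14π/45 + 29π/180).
cos(14π/45 + 29π/180) = cos 14π/45 cos 29π/180 - sin 14π/45 sin 29π/180 = 0.08716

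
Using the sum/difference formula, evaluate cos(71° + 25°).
cos(71° + 25°) = cos 71° cos 25° - sin 71° sin 25° = -0.1045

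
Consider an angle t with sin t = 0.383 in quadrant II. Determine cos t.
cos t = ±√(1 - sin²t) = -0.9237 (negative in QII)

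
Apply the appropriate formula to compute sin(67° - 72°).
sin(67° - 72°) = sin 67° cos 72° - cos 67° sin 72° = -0.08716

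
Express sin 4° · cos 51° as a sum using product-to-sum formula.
sin 4° cos 51° = (1/2)[sin(4°+51°) + sin(4°-51°)]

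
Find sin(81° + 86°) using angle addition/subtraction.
sin(81° + 86°) = sin 81° cos 86° + cos 81° sin 86° = 0.225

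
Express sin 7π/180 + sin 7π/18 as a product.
sin 7π/180 + sin 7π/18 = 2 sin(77π/360) cos(-7π/40)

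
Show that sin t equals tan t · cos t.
RHS = (sin t/cos t) · cos t = sin t = LHS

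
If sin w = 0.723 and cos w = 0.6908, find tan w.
tan w = sin w / cos w = 1.047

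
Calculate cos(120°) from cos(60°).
cos(120°) = cos²60° - sin²60° = -1/2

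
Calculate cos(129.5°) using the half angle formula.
cos(129.5°) = -√((1 + cos 259°)/2) = -0.6361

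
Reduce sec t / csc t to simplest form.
sec t / csc t = tan t (using Reciprocal identities)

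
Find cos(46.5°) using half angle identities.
cos(46.5°) = √((1 + cos 93°)/2) = 0.6884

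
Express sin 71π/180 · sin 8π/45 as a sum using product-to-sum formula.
sin 71π/180 sin 8π/45 = (1/2)[cos(71π/180-8π/45) - cos(71π/180+8π/45)]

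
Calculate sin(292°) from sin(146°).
sin(292°) = 2 sin 146° cos 146° = -0.9272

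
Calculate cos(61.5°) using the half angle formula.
cos(61.5°) = √((1 + cos 123°)/2) = 0.4772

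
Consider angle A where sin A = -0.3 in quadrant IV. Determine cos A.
cos A = √(1 - sin²A) = 0.9539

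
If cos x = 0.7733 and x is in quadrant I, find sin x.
sin x = 0.634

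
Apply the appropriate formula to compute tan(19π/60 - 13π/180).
tan(19π/60 - 13π/180) = (tan 19π/60 - tan 13π/180)/(1 + tan 19π/60 tan 13π/180) = 0.9657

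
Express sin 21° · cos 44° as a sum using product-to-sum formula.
sin 21° cos 44° = (1/2)[sin(21°+44°) + sin(21°-44°)]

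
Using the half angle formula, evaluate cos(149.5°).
cos(149.5°) = -√((1 + cos 299°)/2) = -0.8616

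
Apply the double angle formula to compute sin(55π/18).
sin(55π/18) = 2 sin 55π/36 cos 55π/36 = -0.1736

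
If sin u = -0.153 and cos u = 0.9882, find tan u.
tan u = sin u / cos u = -0.1548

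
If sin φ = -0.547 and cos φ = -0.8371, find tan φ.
tan φ = sin φ / cos φ = 0.6534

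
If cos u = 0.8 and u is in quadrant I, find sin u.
sin u = 0.6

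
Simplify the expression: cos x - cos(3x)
cos x - cos(3x) = 2 sin(2x) sin x (using Sum-to-product)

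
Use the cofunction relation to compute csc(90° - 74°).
csc(90° - 74°) = sec(74°) = 3.628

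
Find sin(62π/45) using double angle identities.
sin(62π/45) = 2 sin 31π/45 cos 31π/45 = -0.9272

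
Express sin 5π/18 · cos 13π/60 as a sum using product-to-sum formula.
sin 5π/18 cos 13π/60 = (1/2)[sin(5π/18+13π/60) + sin(5π/18-13π/60)]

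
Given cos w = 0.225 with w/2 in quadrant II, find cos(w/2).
cos(w/2) = ±√((1 + cos w)/2); negative since w/2 ∈ QII, so cos(w/2) = -0.7826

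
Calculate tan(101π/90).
tan(101π/90) = 0.404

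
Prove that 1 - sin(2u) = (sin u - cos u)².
RHS = sin²u - 2 sin u cos u + cos²u = (sin²u + cos²u) - 2 sin u cos u = 1 - sin(2u) = LHS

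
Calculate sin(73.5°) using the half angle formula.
sin(73.5°) = √((1 - cos 147°)/2) = 0.9588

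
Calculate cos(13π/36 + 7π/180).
cos(13π/36 + 7π/180) = cos 13π/36 cos 7π/180 - sin 13π/36 sin 7π/180 = 0.309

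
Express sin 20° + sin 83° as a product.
sin 20° + sin 83° = 2 sin(51.5°) cos(-31.5°)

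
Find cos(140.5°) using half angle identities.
cos(140.5°) = -√((1 + cos 281°)/2) = -0.7716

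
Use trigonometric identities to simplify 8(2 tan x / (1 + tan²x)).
8(2 tan x / (1 + tan²x)) = 8(sin(2x)) (using Double angle)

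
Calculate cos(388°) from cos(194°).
cos(388°) = cos²194° - sin²194° = 0.8829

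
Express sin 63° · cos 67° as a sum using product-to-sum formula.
sin 63° cos 67° = (1/2)[sin(63°+67°) + sin(63°-67°)]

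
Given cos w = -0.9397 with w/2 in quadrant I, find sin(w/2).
sin(w/2) = ±√((1 - cos w)/2); positive since w/2 ∈ QI, so sin(w/2) = 0.9848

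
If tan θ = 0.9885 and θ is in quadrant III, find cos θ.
cos θ = -0.7112 (using tan²θ + 1 = sec²θ)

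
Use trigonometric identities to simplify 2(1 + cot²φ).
2(1 + cot²φ) = 2(csc²φ) (using Pythagorean identity)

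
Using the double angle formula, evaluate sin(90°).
sin(90°) = 2 sin 45° cos 45° = 1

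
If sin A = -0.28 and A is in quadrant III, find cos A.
cos A = -0.96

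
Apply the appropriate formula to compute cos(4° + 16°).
cos(4° + 16°) = cos 4° cos 16° - sin 4° sin 16° = 0.9397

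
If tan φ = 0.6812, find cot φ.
cot φ = 1/tan φ = 1.468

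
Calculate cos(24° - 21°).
cos(24° - 21°) = cos 24° cos 21° + sin 24° sin 21° = 0.9986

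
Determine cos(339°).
cos(339°) = 0.9336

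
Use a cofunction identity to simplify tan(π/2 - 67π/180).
tan(π/2 - 67π/180) = cot(67π/180)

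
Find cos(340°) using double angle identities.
cos(340°) = 1 - 2sin²170° = 0.9397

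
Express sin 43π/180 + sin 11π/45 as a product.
sin 43π/180 + sin 11π/45 = 2 sin(29π/120) cos(-π/360)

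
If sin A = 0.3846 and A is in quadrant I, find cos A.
cos A = 0.9231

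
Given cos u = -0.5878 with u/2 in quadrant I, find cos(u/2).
cos(u/2) = ±√((1 + cos u)/2); positive since u/2 ∈ QI, so cos(u/2) = 0.454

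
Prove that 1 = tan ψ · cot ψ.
RHS = (sin ψ/cos ψ) · (cos ψ/sin ψ) = 1 = LHS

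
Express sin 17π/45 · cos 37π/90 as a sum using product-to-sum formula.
sin 17π/45 cos 37π/90 = (1/2)[sin(17π/45+37π/90) + sin(17π/45-37π/90)]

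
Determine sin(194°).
sin(194°) = -0.2419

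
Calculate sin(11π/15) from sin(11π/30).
sin(11π/15) = 2 sin 11π/30 cos 11π/30 = 0.7431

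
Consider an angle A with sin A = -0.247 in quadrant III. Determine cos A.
cos A = ±√(1 - sin²A) = -0.969 (negative in QIII)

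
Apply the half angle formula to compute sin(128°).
sin(128°) = √((1 - cos 256°)/2) = 0.788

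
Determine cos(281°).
cos(281°) = 0.1908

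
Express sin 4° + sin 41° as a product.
sin 4° + sin 41° = 2 sin(22.5°) cos(-18.5°)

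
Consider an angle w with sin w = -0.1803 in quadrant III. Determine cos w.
cos w = ±√(1 - sin²w) = -0.9836 (negative in QIII)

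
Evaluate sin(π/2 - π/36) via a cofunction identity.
sin(π/2 - π/36) = cos(π/36) = 0.9962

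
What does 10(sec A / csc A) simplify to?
10(sec A / csc A) = 10(tan A) (using Reciprocal identities)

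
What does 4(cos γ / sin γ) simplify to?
4(cos γ / sin γ) = 4(cot γ) (using Quotient identity)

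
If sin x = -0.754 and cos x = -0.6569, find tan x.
tan x = sin x / cos x = 1.148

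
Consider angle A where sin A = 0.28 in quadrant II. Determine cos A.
cos A = ±√(1 - sin²A) = -0.96 (negative in QII)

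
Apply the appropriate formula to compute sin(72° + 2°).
sin(72° + 2°) = sin 72° cos 2° + cos 72° sin 2° = 0.9613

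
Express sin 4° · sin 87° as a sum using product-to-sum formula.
sin 4° sin 87° = (1/2)[cos(4°-87°) - cos(4°+87°)]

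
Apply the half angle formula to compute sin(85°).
sin(85°) = √((1 - cos 170°)/2) = 0.9962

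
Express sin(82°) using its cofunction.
sin(82°) = cos(90° - 82°) = cos(8°)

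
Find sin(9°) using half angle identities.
sin(9°) = √((1 - cos 18°)/2) = 0.1564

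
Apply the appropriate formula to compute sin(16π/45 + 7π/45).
sin(16π/45 + 7π/45) = sin 16π/45 cos 7π/45 + cos 16π/45 sin 7π/45 = 0.9994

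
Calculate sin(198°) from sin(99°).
sin(198°) = 2 sin 99° cos 99° = -0.309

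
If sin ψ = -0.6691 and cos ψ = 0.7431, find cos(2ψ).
cos(2ψ) = cos²ψ - sin²ψ = 0.1045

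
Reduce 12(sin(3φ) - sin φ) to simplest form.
12(sin(3φ) - sin φ) = 12(2 cos(2φ) sin φ) (using Sum-to-product)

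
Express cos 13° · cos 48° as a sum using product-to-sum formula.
cos 13° cos 48° = (1/2)[cos(13°-48°) + cos(13°+48°)]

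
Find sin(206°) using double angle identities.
sin(206°) = 2 sin 103° cos 103° = -0.4384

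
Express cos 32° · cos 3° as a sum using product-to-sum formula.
cos 32° cos 3° = (1/2)[cos(32°-3°) + cos(32°+3°)]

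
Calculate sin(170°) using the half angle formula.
sin(170°) = √((1 - cos 340°)/2) = 0.1736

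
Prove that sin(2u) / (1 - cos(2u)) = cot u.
LHS = 2 sin u cos u / (2sin²u) = cos u/sin u = cot u = RHS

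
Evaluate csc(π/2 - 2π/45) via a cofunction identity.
csc(π/2 - 2π/45) = sec(2π/45) = 1.01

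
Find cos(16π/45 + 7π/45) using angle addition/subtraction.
cos(16π/45 + 7π/45) = cos 16π/45 cos 7π/45 - sin 16π/45 sin 7π/45 = -0.0349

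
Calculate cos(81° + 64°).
cos(81° + 64°) = cos 81° cos 64° - sin 81° sin 64° = -0.8192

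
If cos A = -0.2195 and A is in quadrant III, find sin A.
sin A = -0.9756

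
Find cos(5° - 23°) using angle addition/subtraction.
cos(5° - 23°) = cos 5° cos 23° + sin 5° sin 23° = 0.9511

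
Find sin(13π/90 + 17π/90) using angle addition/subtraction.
sin(13π/90 + 17π/90) = sin 13π/90 cos 17π/90 + cos 13π/90 sin 17π/90 = √3/2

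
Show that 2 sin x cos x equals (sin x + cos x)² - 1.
RHS = sin²x + 2 sin x cos x + cos²x - 1 = (sin²x + cos²x) + 2 sin x cos x - 1 = 1 + 2 sin x cos x - 1 = 2 sin x cos x = LHS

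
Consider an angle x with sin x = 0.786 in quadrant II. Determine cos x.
cos x = ±√(1 - sin²x) = -0.6182 (negative in QII)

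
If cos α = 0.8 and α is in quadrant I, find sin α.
sin α = 0.6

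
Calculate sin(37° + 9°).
sin(37° + 9°) = sin 37° cos 9° + cos 37° sin 9° = 0.7193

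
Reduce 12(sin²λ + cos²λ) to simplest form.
12(sin²λ + cos²λ) = 12 (using Pythagorean identity)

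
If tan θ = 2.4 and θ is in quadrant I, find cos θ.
cos θ = 0.3846 (using tan²θ + 1 = sec²θ)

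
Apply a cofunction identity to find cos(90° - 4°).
cos(90° - 4°) = sin(4°) = 0.06976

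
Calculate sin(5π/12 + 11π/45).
sin(5π/12 + 11π/45) = sin 5π/12 cos 11π/45 + cos 5π/12 sin 11π/45 = 0.8746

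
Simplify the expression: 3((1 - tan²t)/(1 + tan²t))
3((1 - tan²t)/(1 + tan²t)) = 3(cos(2t)) (using Double angle)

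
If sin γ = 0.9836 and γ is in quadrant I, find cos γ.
cos γ = 0.1804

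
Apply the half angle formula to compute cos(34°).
cos(34°) = √((1 + cos 68°)/2) = 0.829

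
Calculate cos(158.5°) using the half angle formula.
cos(158.5°) = -√((1 + cos 317°)/2) = -0.9304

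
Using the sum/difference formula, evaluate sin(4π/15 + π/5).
sin(4π/15 + π/5) = sin 4π/15 cos π/5 + cos 4π/15 sin π/5 = 0.9945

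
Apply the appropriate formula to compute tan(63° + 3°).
tan(63° + 3°) = (tan 63° + tan 3°)/(1 - tan 63° tan 3°) = 2.246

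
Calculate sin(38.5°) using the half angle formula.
sin(38.5°) = √((1 - cos 77°)/2) = 0.6225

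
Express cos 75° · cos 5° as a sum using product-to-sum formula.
cos 75° cos 5° = (1/2)[cos(75°-5°) + cos(75°+5°)]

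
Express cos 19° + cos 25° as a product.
cos 19° + cos 25° = 2 cos(22°) cos(-3°)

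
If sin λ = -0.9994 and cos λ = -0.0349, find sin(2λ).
sin(2λ) = 2 sin λ cos λ = 0.06976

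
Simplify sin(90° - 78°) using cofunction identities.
sin(90° - 78°) = cos(78°)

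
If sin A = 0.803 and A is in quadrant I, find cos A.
cos A = 0.596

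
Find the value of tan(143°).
tan(143°) = -0.7536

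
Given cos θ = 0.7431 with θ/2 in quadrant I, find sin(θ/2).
sin(θ/2) = ±√((1 - cos θ)/2); positive since θ/2 ∈ QI, so sin(θ/2) = 0.3584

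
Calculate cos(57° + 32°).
cos(57° + 32°) = cos 57° cos 32° - sin 57° sin 32° = 0.01745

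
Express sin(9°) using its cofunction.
sin(9°) = cos(90° - 9°) = cos(81°)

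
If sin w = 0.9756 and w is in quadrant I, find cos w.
cos w = 0.2196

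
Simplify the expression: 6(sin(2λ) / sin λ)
6(sin(2λ) / sin λ) = 6(2 cos λ) (using Double angle)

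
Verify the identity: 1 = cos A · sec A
RHS = cos A · (1/cos A) = 1 = LHS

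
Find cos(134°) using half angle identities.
cos(134°) = -√((1 + cos 268°)/2) = -0.6947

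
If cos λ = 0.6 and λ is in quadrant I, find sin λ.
sin λ = 0.8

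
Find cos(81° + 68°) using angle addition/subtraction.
cos(81° + 68°) = cos 81° cos 68° - sin 81° sin 68° = -0.8572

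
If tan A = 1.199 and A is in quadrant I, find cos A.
cos A = 0.6405 (using tan²A + 1 = sec²A)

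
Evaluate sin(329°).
sin(329°) = -0.515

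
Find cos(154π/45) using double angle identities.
cos(154π/45) = cos²77π/45 - sin²77π/45 = -0.2419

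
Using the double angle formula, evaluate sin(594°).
sin(594°) = 2 sin 297° cos 297° = -0.809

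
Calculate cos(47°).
cos(47°) = 0.682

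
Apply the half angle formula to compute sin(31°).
sin(31°) = √((1 - cos 62°)/2) = 0.515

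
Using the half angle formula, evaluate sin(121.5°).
sin(121.5°) = √((1 - cos 243°)/2) = 0.8526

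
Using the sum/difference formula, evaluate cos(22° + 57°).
cos(22° + 57°) = cos 22° cos 57° - sin 22° sin 57° = 0.1908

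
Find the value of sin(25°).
sin(25°) = 0.4226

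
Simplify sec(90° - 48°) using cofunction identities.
sec(90° - 48°) = csc(48°)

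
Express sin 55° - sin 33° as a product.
sin 55° - sin 33° = 2 cos(44°) sin(11°)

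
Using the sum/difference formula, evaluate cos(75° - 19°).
cos(75° - 19°) = cos 75° cos 19° + sin 75° sin 19° = 0.5592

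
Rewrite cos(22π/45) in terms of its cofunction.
cos(22π/45) = sin(π/2 - 22π/45) = sin(π/90)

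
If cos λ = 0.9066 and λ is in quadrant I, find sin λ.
sin λ = 0.422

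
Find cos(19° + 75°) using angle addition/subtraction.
cos(19° + 75°) = cos 19° cos 75° - sin 19° sin 75° = -0.06976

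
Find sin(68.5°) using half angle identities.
sin(68.5°) = √((1 - cos 137°)/2) = 0.9304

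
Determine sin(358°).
sin(358°) = -0.0349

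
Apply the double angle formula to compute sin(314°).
sin(314°) = 2 sin 157° cos 157° = -0.7193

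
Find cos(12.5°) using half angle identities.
cos(12.5°) = √((1 + cos 25°)/2) = 0.9763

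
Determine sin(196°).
sin(196°) = -0.2756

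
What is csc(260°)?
csc(260°) = -1.015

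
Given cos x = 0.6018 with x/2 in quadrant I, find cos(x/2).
cos(x/2) = ±√((1 + cos x)/2); positive since x/2 ∈ QI, so cos(x/2) = 0.8949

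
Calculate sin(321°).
sin(321°) = -0.6293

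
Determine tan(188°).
tan(188°) = 0.1405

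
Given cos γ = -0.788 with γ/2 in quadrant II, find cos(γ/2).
cos(γ/2) = ±√((1 + cos γ)/2); negative since γ/2 ∈ QII, so cos(γ/2) = -0.3256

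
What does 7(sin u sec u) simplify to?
7(sin u sec u) = 7(tan u) (using Reciprocal + quotient)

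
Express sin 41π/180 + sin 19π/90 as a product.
sin 41π/180 + sin 19π/90 = 2 sin(79π/360) cos(π/120)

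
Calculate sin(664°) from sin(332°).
sin(664°) = 2 sin 332° cos 332° = -0.829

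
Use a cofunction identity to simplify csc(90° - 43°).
csc(90° - 43°) = sec(43°)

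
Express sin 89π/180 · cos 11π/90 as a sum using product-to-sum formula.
sin 89π/180 cos 11π/90 = (1/2)[sin(89π/180+11π/90) + sin(89π/180-11π/90)]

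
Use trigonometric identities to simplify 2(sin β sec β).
2(sin β sec β) = 2(tan β) (using Reciprocal + quotient)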